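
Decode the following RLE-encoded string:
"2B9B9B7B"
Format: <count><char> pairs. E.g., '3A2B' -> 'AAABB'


Expanding each <count><char> pair:
  2B -> 'BB'
  9B -> 'BBBBBBBBB'
  9B -> 'BBBBBBBBB'
  7B -> 'BBBBBBB'

Decoded = BBBBBBBBBBBBBBBBBBBBBBBBBBB


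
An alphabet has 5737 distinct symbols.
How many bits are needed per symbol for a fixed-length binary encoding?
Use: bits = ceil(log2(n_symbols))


log2(5737) = 12.4861
Bracket: 2^12 = 4096 < 5737 <= 2^13 = 8192
So ceil(log2(5737)) = 13

bits = ceil(log2(5737)) = ceil(12.4861) = 13 bits


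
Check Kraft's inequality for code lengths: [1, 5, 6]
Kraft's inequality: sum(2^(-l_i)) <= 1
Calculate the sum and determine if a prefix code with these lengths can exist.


Sum = 2^(-1) + 2^(-5) + 2^(-6)
    = 0.5 + 0.03125 + 0.015625
    = 35/64 = 0.546875
Since 0.546875 <= 1, Kraft's inequality IS satisfied.
A prefix code with these lengths CAN exist.

Kraft sum = 0.546875. Satisfied.


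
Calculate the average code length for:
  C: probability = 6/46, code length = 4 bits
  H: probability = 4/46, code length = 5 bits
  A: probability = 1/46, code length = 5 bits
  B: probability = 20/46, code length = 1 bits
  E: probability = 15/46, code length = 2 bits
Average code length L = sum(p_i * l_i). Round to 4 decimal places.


Weighted contributions p_i * l_i:
  C: (6/46) * 4 = 24/46
  H: (4/46) * 5 = 20/46
  A: (1/46) * 5 = 5/46
  B: (20/46) * 1 = 20/46
  E: (15/46) * 2 = 30/46
Sum = (24 + 20 + 5 + 20 + 30)/46 = 99/46

L = 99/46 = 2.1522 bits/symbol


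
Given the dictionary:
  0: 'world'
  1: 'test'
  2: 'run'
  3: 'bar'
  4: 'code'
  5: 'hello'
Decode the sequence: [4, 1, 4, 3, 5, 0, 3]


Look up each index in the dictionary:
  4 -> 'code'
  1 -> 'test'
  4 -> 'code'
  3 -> 'bar'
  5 -> 'hello'
  0 -> 'world'
  3 -> 'bar'

Decoded: "code test code bar hello world bar"


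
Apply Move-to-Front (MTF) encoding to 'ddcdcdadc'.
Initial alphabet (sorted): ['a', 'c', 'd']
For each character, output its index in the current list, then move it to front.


MTF encoding:
'd': index 2 in ['a', 'c', 'd'] -> ['d', 'a', 'c']
'd': index 0 in ['d', 'a', 'c'] -> ['d', 'a', 'c']
'c': index 2 in ['d', 'a', 'c'] -> ['c', 'd', 'a']
'd': index 1 in ['c', 'd', 'a'] -> ['d', 'c', 'a']
'c': index 1 in ['d', 'c', 'a'] -> ['c', 'd', 'a']
'd': index 1 in ['c', 'd', 'a'] -> ['d', 'c', 'a']
'a': index 2 in ['d', 'c', 'a'] -> ['a', 'd', 'c']
'd': index 1 in ['a', 'd', 'c'] -> ['d', 'a', 'c']
'c': index 2 in ['d', 'a', 'c'] -> ['c', 'd', 'a']


Output: [2, 0, 2, 1, 1, 1, 2, 1, 2]


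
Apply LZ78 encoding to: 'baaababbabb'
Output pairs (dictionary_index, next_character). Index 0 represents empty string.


LZ78 encoding steps:
Dictionary: {0: ''}
Step 1: w='' (idx 0), next='b' -> output (0, 'b'), add 'b' as idx 1
Step 2: w='' (idx 0), next='a' -> output (0, 'a'), add 'a' as idx 2
Step 3: w='a' (idx 2), next='a' -> output (2, 'a'), add 'aa' as idx 3
Step 4: w='b' (idx 1), next='a' -> output (1, 'a'), add 'ba' as idx 4
Step 5: w='b' (idx 1), next='b' -> output (1, 'b'), add 'bb' as idx 5
Step 6: w='a' (idx 2), next='b' -> output (2, 'b'), add 'ab' as idx 6
Step 7: w='b' (idx 1), end of input -> output (1, '')


Encoded: [(0, 'b'), (0, 'a'), (2, 'a'), (1, 'a'), (1, 'b'), (2, 'b'), (1, '')]


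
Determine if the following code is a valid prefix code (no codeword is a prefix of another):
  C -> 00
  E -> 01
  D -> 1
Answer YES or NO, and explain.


Checking each pair (does one codeword prefix another?):
  C='00' vs E='01': no prefix
  C='00' vs D='1': no prefix
  E='01' vs C='00': no prefix
  E='01' vs D='1': no prefix
  D='1' vs C='00': no prefix
  D='1' vs E='01': no prefix
No violation found over all pairs.

YES -- this is a valid prefix code. No codeword is a prefix of any other codeword.


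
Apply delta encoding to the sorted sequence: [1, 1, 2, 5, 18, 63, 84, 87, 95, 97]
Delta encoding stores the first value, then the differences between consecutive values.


First value: 1
Deltas:
  1 - 1 = 0
  2 - 1 = 1
  5 - 2 = 3
  18 - 5 = 13
  63 - 18 = 45
  84 - 63 = 21
  87 - 84 = 3
  95 - 87 = 8
  97 - 95 = 2


Delta encoded: [1, 0, 1, 3, 13, 45, 21, 3, 8, 2]


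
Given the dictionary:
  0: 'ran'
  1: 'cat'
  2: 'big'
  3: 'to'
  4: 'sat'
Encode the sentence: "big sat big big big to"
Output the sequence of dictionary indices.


Look up each word in the dictionary:
  'big' -> 2
  'sat' -> 4
  'big' -> 2
  'big' -> 2
  'big' -> 2
  'to' -> 3

Encoded: [2, 4, 2, 2, 2, 3]


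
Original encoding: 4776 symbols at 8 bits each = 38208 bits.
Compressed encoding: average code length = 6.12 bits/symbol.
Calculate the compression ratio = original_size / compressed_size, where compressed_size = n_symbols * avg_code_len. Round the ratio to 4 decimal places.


original_size = n_symbols * orig_bits = 4776 * 8 = 38208 bits
compressed_size = n_symbols * avg_code_len = 4776 * 6.12 = 29229.12 bits
ratio = original_size / compressed_size = 38208 / 29229.12 = 1.3072

Compression ratio = 1.3072


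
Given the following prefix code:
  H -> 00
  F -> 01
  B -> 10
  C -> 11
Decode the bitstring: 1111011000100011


Decoding step by step:
Bits 11 -> C
Bits 11 -> C
Bits 01 -> F
Bits 10 -> B
Bits 00 -> H
Bits 10 -> B
Bits 00 -> H
Bits 11 -> C


Decoded message: CCFBHBHC


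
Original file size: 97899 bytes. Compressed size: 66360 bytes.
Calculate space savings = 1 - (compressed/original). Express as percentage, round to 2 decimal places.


ratio = compressed/original = 66360/97899 = 0.677841
savings = 1 - ratio = 1 - 0.677841 = 0.322159
as a percentage: 0.322159 * 100 = 32.22%

Space savings = 1 - 66360/97899 = 32.22%


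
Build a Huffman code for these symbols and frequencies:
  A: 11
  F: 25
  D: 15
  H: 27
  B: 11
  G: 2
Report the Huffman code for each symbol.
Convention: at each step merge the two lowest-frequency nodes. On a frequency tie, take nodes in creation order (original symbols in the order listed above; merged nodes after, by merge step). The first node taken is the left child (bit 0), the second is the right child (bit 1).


Huffman tree construction:
Step 1: Merge G(2) + A(11) = 13
Step 2: Merge B(11) + (G+A)(13) = 24
Step 3: Merge D(15) + (B+(G+A))(24) = 39
Step 4: Merge F(25) + H(27) = 52
Step 5: Merge (D+(B+(G+A)))(39) + (F+H)(52) = 91
Read each symbol's code off the tree from the root (left child = 0, right child = 1).

Codes:
  A: 0111 (length 4)
  F: 10 (length 2)
  D: 00 (length 2)
  H: 11 (length 2)
  B: 010 (length 3)
  G: 0110 (length 4)
Average code length: 219/91 = 2.4066 bits/symbol


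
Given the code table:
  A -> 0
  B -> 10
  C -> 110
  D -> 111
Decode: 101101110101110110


Decoding:
10 -> B
110 -> C
111 -> D
0 -> A
10 -> B
111 -> D
0 -> A
110 -> C


Result: BCDABDAC


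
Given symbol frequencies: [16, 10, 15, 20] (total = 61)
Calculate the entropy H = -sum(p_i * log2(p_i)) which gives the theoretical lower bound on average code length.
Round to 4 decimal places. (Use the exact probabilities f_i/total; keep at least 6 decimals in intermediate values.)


Per-symbol terms -p_i * log2(p_i) with p_i = f_i/61:
  p = 16/61 = 0.262295: log2(p) = -1.930737, -p*log2(p) = 0.506423
  p = 10/61 = 0.163934: log2(p) = -2.608809, -p*log2(p) = 0.427674
  p = 15/61 = 0.245902: log2(p) = -2.023847, -p*log2(p) = 0.497667
  p = 20/61 = 0.327869: log2(p) = -1.608809, -p*log2(p) = 0.527478
H = 0.506423 + 0.427674 + 0.497667 + 0.527478 = 1.959242

H = 1.9592 bits/symbol


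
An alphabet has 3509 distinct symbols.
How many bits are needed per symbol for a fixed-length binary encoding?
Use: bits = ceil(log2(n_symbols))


log2(3509) = 11.7768
Bracket: 2^11 = 2048 < 3509 <= 2^12 = 4096
So ceil(log2(3509)) = 12

bits = ceil(log2(3509)) = ceil(11.7768) = 12 bits


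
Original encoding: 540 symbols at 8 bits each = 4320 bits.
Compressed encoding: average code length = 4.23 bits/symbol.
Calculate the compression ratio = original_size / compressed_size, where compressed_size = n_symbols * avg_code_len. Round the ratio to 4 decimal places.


original_size = n_symbols * orig_bits = 540 * 8 = 4320 bits
compressed_size = n_symbols * avg_code_len = 540 * 4.23 = 2284.2 bits
ratio = original_size / compressed_size = 4320 / 2284.2 = 1.8913

Compression ratio = 1.8913


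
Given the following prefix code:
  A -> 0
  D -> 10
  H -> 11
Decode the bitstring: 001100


Decoding step by step:
Bits 0 -> A
Bits 0 -> A
Bits 11 -> H
Bits 0 -> A
Bits 0 -> A


Decoded message: AAHAA


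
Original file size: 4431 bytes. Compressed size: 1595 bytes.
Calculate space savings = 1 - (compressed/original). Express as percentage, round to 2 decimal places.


ratio = compressed/original = 1595/4431 = 0.359964
savings = 1 - ratio = 1 - 0.359964 = 0.640036
as a percentage: 0.640036 * 100 = 64.0%

Space savings = 1 - 1595/4431 = 64.0%


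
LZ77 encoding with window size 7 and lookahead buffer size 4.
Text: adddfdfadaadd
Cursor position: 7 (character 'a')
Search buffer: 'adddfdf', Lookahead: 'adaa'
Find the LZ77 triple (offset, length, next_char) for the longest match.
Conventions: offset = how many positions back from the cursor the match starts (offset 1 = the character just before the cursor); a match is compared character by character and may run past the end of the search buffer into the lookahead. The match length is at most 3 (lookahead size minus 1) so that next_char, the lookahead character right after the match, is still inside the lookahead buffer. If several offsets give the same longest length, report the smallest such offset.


Try each offset into the search buffer:
  offset=1 (pos 6, char 'f'): match length 0
  offset=2 (pos 5, char 'd'): match length 0
  offset=3 (pos 4, char 'f'): match length 0
  offset=4 (pos 3, char 'd'): match length 0
  offset=5 (pos 2, char 'd'): match length 0
  offset=6 (pos 1, char 'd'): match length 0
  offset=7 (pos 0, char 'a'): match length 2
Longest match has length 2 at offset 7.
next_char = character at position 7 + 2 = 9 -> 'a'

Best match: offset=7, length=2 (matching 'ad' starting at position 0)
LZ77 triple: (7, 2, 'a')


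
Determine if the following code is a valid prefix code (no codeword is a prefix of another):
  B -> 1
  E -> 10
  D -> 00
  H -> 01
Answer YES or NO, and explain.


Checking each pair (does one codeword prefix another?):
  B='1' vs E='10': prefix -- VIOLATION

NO -- this is NOT a valid prefix code. B (1) is a prefix of E (10).


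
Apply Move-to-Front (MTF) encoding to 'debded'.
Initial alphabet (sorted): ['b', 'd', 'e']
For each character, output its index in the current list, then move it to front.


MTF encoding:
'd': index 1 in ['b', 'd', 'e'] -> ['d', 'b', 'e']
'e': index 2 in ['d', 'b', 'e'] -> ['e', 'd', 'b']
'b': index 2 in ['e', 'd', 'b'] -> ['b', 'e', 'd']
'd': index 2 in ['b', 'e', 'd'] -> ['d', 'b', 'e']
'e': index 2 in ['d', 'b', 'e'] -> ['e', 'd', 'b']
'd': index 1 in ['e', 'd', 'b'] -> ['d', 'e', 'b']


Output: [1, 2, 2, 2, 2, 1]


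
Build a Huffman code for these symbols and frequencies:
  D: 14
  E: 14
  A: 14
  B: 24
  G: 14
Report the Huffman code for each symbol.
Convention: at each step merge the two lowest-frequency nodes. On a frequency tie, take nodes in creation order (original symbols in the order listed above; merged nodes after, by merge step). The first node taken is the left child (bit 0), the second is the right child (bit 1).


Huffman tree construction:
Step 1: Merge D(14) + E(14) = 28
Step 2: Merge A(14) + G(14) = 28
Step 3: Merge B(24) + (D+E)(28) = 52
Step 4: Merge (A+G)(28) + (B+(D+E))(52) = 80
Read each symbol's code off the tree from the root (left child = 0, right child = 1).

Codes:
  D: 110 (length 3)
  E: 111 (length 3)
  A: 00 (length 2)
  B: 10 (length 2)
  G: 01 (length 2)
Average code length: 188/80 = 2.3500 bits/symbol


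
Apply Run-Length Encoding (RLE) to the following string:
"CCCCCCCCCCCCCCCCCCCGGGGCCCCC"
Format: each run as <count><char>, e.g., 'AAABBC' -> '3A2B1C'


Scanning runs left to right:
  i=0: run of 'C' x 19 -> '19C'
  i=19: run of 'G' x 4 -> '4G'
  i=23: run of 'C' x 5 -> '5C'

RLE = 19C4G5C


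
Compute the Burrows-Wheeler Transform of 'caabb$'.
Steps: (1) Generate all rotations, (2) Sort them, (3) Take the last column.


Rotations (sorted):
  0: $caabb -> last char: b
  1: aabb$c -> last char: c
  2: abb$ca -> last char: a
  3: b$caab -> last char: b
  4: bb$caa -> last char: a
  5: caabb$ -> last char: $


BWT = bcaba$


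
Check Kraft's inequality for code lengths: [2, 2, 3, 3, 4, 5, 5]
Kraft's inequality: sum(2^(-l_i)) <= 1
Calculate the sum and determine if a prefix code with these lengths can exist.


Sum = 2^(-2) + 2^(-2) + 2^(-3) + 2^(-3) + 2^(-4) + 2^(-5) + 2^(-5)
    = 0.25 + 0.25 + 0.125 + 0.125 + 0.0625 + 0.03125 + 0.03125
    = 28/32 = 0.875
Since 0.875 <= 1, Kraft's inequality IS satisfied.
A prefix code with these lengths CAN exist.

Kraft sum = 0.875. Satisfied.


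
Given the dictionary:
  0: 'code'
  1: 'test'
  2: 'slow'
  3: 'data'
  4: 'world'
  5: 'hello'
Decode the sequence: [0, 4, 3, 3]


Look up each index in the dictionary:
  0 -> 'code'
  4 -> 'world'
  3 -> 'data'
  3 -> 'data'

Decoded: "code world data data"


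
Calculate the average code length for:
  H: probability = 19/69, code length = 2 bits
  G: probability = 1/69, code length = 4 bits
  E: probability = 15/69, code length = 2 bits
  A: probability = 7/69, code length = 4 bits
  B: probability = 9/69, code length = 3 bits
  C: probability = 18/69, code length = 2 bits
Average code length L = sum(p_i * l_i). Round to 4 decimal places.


Weighted contributions p_i * l_i:
  H: (19/69) * 2 = 38/69
  G: (1/69) * 4 = 4/69
  E: (15/69) * 2 = 30/69
  A: (7/69) * 4 = 28/69
  B: (9/69) * 3 = 27/69
  C: (18/69) * 2 = 36/69
Sum = (38 + 4 + 30 + 28 + 27 + 36)/69 = 163/69

L = 163/69 = 2.3623 bits/symbol


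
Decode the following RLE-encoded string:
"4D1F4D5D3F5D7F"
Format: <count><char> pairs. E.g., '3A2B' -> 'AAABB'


Expanding each <count><char> pair:
  4D -> 'DDDD'
  1F -> 'F'
  4D -> 'DDDD'
  5D -> 'DDDDD'
  3F -> 'FFF'
  5D -> 'DDDDD'
  7F -> 'FFFFFFF'

Decoded = DDDDFDDDDDDDDDFFFDDDDDFFFFFFF


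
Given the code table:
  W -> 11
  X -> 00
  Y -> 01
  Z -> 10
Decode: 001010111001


Decoding:
00 -> X
10 -> Z
10 -> Z
11 -> W
10 -> Z
01 -> Y


Result: XZZWZY


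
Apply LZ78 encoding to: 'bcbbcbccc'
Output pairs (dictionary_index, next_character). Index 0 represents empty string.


LZ78 encoding steps:
Dictionary: {0: ''}
Step 1: w='' (idx 0), next='b' -> output (0, 'b'), add 'b' as idx 1
Step 2: w='' (idx 0), next='c' -> output (0, 'c'), add 'c' as idx 2
Step 3: w='b' (idx 1), next='b' -> output (1, 'b'), add 'bb' as idx 3
Step 4: w='c' (idx 2), next='b' -> output (2, 'b'), add 'cb' as idx 4
Step 5: w='c' (idx 2), next='c' -> output (2, 'c'), add 'cc' as idx 5
Step 6: w='c' (idx 2), end of input -> output (2, '')


Encoded: [(0, 'b'), (0, 'c'), (1, 'b'), (2, 'b'), (2, 'c'), (2, '')]


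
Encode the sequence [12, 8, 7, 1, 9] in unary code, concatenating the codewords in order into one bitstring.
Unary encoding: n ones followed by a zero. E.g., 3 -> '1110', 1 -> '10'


Encode each number as n ones followed by a terminating 0:
  12 -> 1111111111110 (13 bits)
  8 -> 111111110 (9 bits)
  7 -> 11111110 (8 bits)
  1 -> 10 (2 bits)
  9 -> 1111111110 (10 bits)
Total length = 13 + 9 + 8 + 2 + 10 = 42 bits.

Unary([12, 8, 7, 1, 9]) = 111111111111011111111011111110101111111110 (42 bits)


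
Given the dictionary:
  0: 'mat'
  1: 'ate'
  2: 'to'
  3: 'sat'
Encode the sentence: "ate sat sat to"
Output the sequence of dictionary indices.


Look up each word in the dictionary:
  'ate' -> 1
  'sat' -> 3
  'sat' -> 3
  'to' -> 2

Encoded: [1, 3, 3, 2]


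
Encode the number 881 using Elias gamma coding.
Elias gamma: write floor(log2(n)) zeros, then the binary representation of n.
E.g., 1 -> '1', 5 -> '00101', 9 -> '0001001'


num_bits = floor(log2(881)) + 1 = 10
leading_zeros = num_bits - 1 = 9
binary(881) = 1101110001

Elias gamma(881) = '000000000' + '1101110001' = 0000000001101110001 (19 bits)


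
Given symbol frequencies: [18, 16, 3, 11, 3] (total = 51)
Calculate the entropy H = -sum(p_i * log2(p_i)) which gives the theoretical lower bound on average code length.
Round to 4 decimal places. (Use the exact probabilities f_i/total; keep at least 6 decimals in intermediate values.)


Per-symbol terms -p_i * log2(p_i) with p_i = f_i/51:
  p = 18/51 = 0.352941: log2(p) = -1.502500, -p*log2(p) = 0.530294
  p = 16/51 = 0.313725: log2(p) = -1.672425, -p*log2(p) = 0.524682
  p = 3/51 = 0.058824: log2(p) = -4.087463, -p*log2(p) = 0.240439
  p = 11/51 = 0.215686: log2(p) = -2.212994, -p*log2(p) = 0.477312
  p = 3/51 = 0.058824: log2(p) = -4.087463, -p*log2(p) = 0.240439
H = 0.530294 + 0.524682 + 0.240439 + 0.477312 + 0.240439 = 2.013166

H = 2.0132 bits/symbol


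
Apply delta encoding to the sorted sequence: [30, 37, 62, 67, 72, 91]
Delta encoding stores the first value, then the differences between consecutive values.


First value: 30
Deltas:
  37 - 30 = 7
  62 - 37 = 25
  67 - 62 = 5
  72 - 67 = 5
  91 - 72 = 19


Delta encoded: [30, 7, 25, 5, 5, 19]


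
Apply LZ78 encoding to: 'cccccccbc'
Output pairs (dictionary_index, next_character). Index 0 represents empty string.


LZ78 encoding steps:
Dictionary: {0: ''}
Step 1: w='' (idx 0), next='c' -> output (0, 'c'), add 'c' as idx 1
Step 2: w='c' (idx 1), next='c' -> output (1, 'c'), add 'cc' as idx 2
Step 3: w='cc' (idx 2), next='c' -> output (2, 'c'), add 'ccc' as idx 3
Step 4: w='c' (idx 1), next='b' -> output (1, 'b'), add 'cb' as idx 4
Step 5: w='c' (idx 1), end of input -> output (1, '')


Encoded: [(0, 'c'), (1, 'c'), (2, 'c'), (1, 'b'), (1, '')]


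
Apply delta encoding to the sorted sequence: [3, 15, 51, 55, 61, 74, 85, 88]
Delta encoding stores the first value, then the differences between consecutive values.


First value: 3
Deltas:
  15 - 3 = 12
  51 - 15 = 36
  55 - 51 = 4
  61 - 55 = 6
  74 - 61 = 13
  85 - 74 = 11
  88 - 85 = 3


Delta encoded: [3, 12, 36, 4, 6, 13, 11, 3]


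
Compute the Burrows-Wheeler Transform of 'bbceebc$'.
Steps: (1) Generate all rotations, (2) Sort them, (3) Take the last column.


Rotations (sorted):
  0: $bbceebc -> last char: c
  1: bbceebc$ -> last char: $
  2: bc$bbcee -> last char: e
  3: bceebc$b -> last char: b
  4: c$bbceeb -> last char: b
  5: ceebc$bb -> last char: b
  6: ebc$bbce -> last char: e
  7: eebc$bbc -> last char: c


BWT = c$ebbbec


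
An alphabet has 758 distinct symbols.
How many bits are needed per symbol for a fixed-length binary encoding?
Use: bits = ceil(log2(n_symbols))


log2(758) = 9.5661
Bracket: 2^9 = 512 < 758 <= 2^10 = 1024
So ceil(log2(758)) = 10

bits = ceil(log2(758)) = ceil(9.5661) = 10 bits


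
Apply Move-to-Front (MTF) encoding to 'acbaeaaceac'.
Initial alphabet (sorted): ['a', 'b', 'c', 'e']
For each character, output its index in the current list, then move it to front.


MTF encoding:
'a': index 0 in ['a', 'b', 'c', 'e'] -> ['a', 'b', 'c', 'e']
'c': index 2 in ['a', 'b', 'c', 'e'] -> ['c', 'a', 'b', 'e']
'b': index 2 in ['c', 'a', 'b', 'e'] -> ['b', 'c', 'a', 'e']
'a': index 2 in ['b', 'c', 'a', 'e'] -> ['a', 'b', 'c', 'e']
'e': index 3 in ['a', 'b', 'c', 'e'] -> ['e', 'a', 'b', 'c']
'a': index 1 in ['e', 'a', 'b', 'c'] -> ['a', 'e', 'b', 'c']
'a': index 0 in ['a', 'e', 'b', 'c'] -> ['a', 'e', 'b', 'c']
'c': index 3 in ['a', 'e', 'b', 'c'] -> ['c', 'a', 'e', 'b']
'e': index 2 in ['c', 'a', 'e', 'b'] -> ['e', 'c', 'a', 'b']
'a': index 2 in ['e', 'c', 'a', 'b'] -> ['a', 'e', 'c', 'b']
'c': index 2 in ['a', 'e', 'c', 'b'] -> ['c', 'a', 'e', 'b']


Output: [0, 2, 2, 2, 3, 1, 0, 3, 2, 2, 2]


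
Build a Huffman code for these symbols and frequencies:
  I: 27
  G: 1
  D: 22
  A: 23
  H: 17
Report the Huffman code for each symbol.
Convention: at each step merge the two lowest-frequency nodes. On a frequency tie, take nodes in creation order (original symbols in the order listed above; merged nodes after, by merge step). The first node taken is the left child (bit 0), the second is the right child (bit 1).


Huffman tree construction:
Step 1: Merge G(1) + H(17) = 18
Step 2: Merge (G+H)(18) + D(22) = 40
Step 3: Merge A(23) + I(27) = 50
Step 4: Merge ((G+H)+D)(40) + (A+I)(50) = 90
Read each symbol's code off the tree from the root (left child = 0, right child = 1).

Codes:
  I: 11 (length 2)
  G: 000 (length 3)
  D: 01 (length 2)
  A: 10 (length 2)
  H: 001 (length 3)
Average code length: 198/90 = 2.2000 bits/symbol


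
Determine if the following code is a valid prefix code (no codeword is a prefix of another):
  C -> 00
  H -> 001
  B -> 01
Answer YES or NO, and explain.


Checking each pair (does one codeword prefix another?):
  C='00' vs H='001': prefix -- VIOLATION

NO -- this is NOT a valid prefix code. C (00) is a prefix of H (001).


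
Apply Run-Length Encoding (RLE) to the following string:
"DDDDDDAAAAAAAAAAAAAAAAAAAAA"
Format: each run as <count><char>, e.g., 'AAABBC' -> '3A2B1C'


Scanning runs left to right:
  i=0: run of 'D' x 6 -> '6D'
  i=6: run of 'A' x 21 -> '21A'

RLE = 6D21A


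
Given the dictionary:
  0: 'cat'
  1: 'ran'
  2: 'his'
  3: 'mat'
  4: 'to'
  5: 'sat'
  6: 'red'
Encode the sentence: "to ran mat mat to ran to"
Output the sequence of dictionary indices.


Look up each word in the dictionary:
  'to' -> 4
  'ran' -> 1
  'mat' -> 3
  'mat' -> 3
  'to' -> 4
  'ran' -> 1
  'to' -> 4

Encoded: [4, 1, 3, 3, 4, 1, 4]


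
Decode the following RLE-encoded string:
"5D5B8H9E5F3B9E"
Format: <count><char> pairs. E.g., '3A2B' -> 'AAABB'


Expanding each <count><char> pair:
  5D -> 'DDDDD'
  5B -> 'BBBBB'
  8H -> 'HHHHHHHH'
  9E -> 'EEEEEEEEE'
  5F -> 'FFFFF'
  3B -> 'BBB'
  9E -> 'EEEEEEEEE'

Decoded = DDDDDBBBBBHHHHHHHHEEEEEEEEEFFFFFBBBEEEEEEEEE


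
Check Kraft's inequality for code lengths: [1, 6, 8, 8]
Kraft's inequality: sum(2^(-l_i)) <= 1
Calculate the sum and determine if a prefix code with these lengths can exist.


Sum = 2^(-1) + 2^(-6) + 2^(-8) + 2^(-8)
    = 0.5 + 0.015625 + 0.00390625 + 0.00390625
    = 134/256 = 0.5234375
Since 0.5234375 <= 1, Kraft's inequality IS satisfied.
A prefix code with these lengths CAN exist.

Kraft sum = 0.5234375. Satisfied.


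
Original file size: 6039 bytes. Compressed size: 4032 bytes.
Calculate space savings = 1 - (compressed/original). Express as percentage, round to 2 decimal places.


ratio = compressed/original = 4032/6039 = 0.66766
savings = 1 - ratio = 1 - 0.66766 = 0.33234
as a percentage: 0.33234 * 100 = 33.23%

Space savings = 1 - 4032/6039 = 33.23%


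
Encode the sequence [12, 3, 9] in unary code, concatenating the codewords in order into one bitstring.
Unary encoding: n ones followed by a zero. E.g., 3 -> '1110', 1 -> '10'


Encode each number as n ones followed by a terminating 0:
  12 -> 1111111111110 (13 bits)
  3 -> 1110 (4 bits)
  9 -> 1111111110 (10 bits)
Total length = 13 + 4 + 10 = 27 bits.

Unary([12, 3, 9]) = 111111111111011101111111110 (27 bits)


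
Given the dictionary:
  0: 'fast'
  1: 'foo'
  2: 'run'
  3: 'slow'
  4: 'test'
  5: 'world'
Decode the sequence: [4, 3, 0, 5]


Look up each index in the dictionary:
  4 -> 'test'
  3 -> 'slow'
  0 -> 'fast'
  5 -> 'world'

Decoded: "test slow fast world"


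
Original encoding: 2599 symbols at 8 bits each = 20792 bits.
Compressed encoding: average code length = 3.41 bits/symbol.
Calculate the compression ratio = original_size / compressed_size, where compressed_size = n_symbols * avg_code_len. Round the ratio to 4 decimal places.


original_size = n_symbols * orig_bits = 2599 * 8 = 20792 bits
compressed_size = n_symbols * avg_code_len = 2599 * 3.41 = 8862.59 bits
ratio = original_size / compressed_size = 20792 / 8862.59 = 2.346

Compression ratio = 2.346


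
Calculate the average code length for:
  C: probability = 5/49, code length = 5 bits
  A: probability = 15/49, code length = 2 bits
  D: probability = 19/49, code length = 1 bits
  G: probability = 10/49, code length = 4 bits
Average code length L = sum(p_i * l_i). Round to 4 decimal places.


Weighted contributions p_i * l_i:
  C: (5/49) * 5 = 25/49
  A: (15/49) * 2 = 30/49
  D: (19/49) * 1 = 19/49
  G: (10/49) * 4 = 40/49
Sum = (25 + 30 + 19 + 40)/49 = 114/49

L = 114/49 = 2.3265 bits/symbol


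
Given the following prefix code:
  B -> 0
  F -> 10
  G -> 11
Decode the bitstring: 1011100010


Decoding step by step:
Bits 10 -> F
Bits 11 -> G
Bits 10 -> F
Bits 0 -> B
Bits 0 -> B
Bits 10 -> F


Decoded message: FGFBBF


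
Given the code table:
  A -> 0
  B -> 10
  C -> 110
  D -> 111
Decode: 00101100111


Decoding:
0 -> A
0 -> A
10 -> B
110 -> C
0 -> A
111 -> D


Result: AABCAD


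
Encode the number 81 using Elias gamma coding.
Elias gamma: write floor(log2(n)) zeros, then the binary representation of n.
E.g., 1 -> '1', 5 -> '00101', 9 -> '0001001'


num_bits = floor(log2(81)) + 1 = 7
leading_zeros = num_bits - 1 = 6
binary(81) = 1010001

Elias gamma(81) = '000000' + '1010001' = 0000001010001 (13 bits)


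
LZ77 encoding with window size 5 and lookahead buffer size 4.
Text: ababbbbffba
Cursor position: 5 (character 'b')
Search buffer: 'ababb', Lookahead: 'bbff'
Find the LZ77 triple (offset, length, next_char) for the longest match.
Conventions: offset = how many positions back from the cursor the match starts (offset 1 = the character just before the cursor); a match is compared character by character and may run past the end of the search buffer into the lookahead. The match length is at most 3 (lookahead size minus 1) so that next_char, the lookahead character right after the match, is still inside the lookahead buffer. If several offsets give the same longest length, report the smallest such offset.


Try each offset into the search buffer:
  offset=1 (pos 4, char 'b'): match length 2
  offset=2 (pos 3, char 'b'): match length 2
  offset=3 (pos 2, char 'a'): match length 0
  offset=4 (pos 1, char 'b'): match length 1
  offset=5 (pos 0, char 'a'): match length 0
Longest match has length 2, found at offsets 1, 2; take the smallest, offset 1.
next_char = character at position 5 + 2 = 7 -> 'f'

Best match: offset=1, length=2 (matching 'bb' starting at position 4)
LZ77 triple: (1, 2, 'f')


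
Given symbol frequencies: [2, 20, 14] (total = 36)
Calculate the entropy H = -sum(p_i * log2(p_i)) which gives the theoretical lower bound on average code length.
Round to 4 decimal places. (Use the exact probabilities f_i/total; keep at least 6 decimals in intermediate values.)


Per-symbol terms -p_i * log2(p_i) with p_i = f_i/36:
  p = 2/36 = 0.055556: log2(p) = -4.169925, -p*log2(p) = 0.231663
  p = 20/36 = 0.555556: log2(p) = -0.847997, -p*log2(p) = 0.471109
  p = 14/36 = 0.388889: log2(p) = -1.362570, -p*log2(p) = 0.529888
H = 0.231663 + 0.471109 + 0.529888 = 1.232660

H = 1.2327 bits/symbol


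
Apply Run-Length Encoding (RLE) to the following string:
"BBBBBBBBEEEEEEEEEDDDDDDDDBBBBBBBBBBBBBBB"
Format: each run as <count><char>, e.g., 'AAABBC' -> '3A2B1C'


Scanning runs left to right:
  i=0: run of 'B' x 8 -> '8B'
  i=8: run of 'E' x 9 -> '9E'
  i=17: run of 'D' x 8 -> '8D'
  i=25: run of 'B' x 15 -> '15B'

RLE = 8B9E8D15B


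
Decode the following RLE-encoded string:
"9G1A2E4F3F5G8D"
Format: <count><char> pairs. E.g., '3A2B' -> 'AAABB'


Expanding each <count><char> pair:
  9G -> 'GGGGGGGGG'
  1A -> 'A'
  2E -> 'EE'
  4F -> 'FFFF'
  3F -> 'FFF'
  5G -> 'GGGGG'
  8D -> 'DDDDDDDD'

Decoded = GGGGGGGGGAEEFFFFFFFGGGGGDDDDDDDD


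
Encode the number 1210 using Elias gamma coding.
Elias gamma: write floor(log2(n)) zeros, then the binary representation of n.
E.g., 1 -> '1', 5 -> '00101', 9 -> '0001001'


num_bits = floor(log2(1210)) + 1 = 11
leading_zeros = num_bits - 1 = 10
binary(1210) = 10010111010

Elias gamma(1210) = '0000000000' + '10010111010' = 000000000010010111010 (21 bits)


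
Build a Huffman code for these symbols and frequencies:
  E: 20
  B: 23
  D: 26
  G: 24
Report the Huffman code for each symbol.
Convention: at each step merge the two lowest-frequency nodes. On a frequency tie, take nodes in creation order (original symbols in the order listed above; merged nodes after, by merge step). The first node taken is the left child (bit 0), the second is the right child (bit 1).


Huffman tree construction:
Step 1: Merge E(20) + B(23) = 43
Step 2: Merge G(24) + D(26) = 50
Step 3: Merge (E+B)(43) + (G+D)(50) = 93
Read each symbol's code off the tree from the root (left child = 0, right child = 1).

Codes:
  E: 00 (length 2)
  B: 01 (length 2)
  D: 11 (length 2)
  G: 10 (length 2)
Average code length: 186/93 = 2.0000 bits/symbol


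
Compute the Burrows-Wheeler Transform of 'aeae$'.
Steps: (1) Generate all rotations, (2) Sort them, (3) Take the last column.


Rotations (sorted):
  0: $aeae -> last char: e
  1: ae$ae -> last char: e
  2: aeae$ -> last char: $
  3: e$aea -> last char: a
  4: eae$a -> last char: a


BWT = ee$aa


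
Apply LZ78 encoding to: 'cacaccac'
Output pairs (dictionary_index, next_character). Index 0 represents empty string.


LZ78 encoding steps:
Dictionary: {0: ''}
Step 1: w='' (idx 0), next='c' -> output (0, 'c'), add 'c' as idx 1
Step 2: w='' (idx 0), next='a' -> output (0, 'a'), add 'a' as idx 2
Step 3: w='c' (idx 1), next='a' -> output (1, 'a'), add 'ca' as idx 3
Step 4: w='c' (idx 1), next='c' -> output (1, 'c'), add 'cc' as idx 4
Step 5: w='a' (idx 2), next='c' -> output (2, 'c'), add 'ac' as idx 5


Encoded: [(0, 'c'), (0, 'a'), (1, 'a'), (1, 'c'), (2, 'c')]


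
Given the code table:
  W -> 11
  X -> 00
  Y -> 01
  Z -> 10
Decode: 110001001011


Decoding:
11 -> W
00 -> X
01 -> Y
00 -> X
10 -> Z
11 -> W


Result: WXYXZW


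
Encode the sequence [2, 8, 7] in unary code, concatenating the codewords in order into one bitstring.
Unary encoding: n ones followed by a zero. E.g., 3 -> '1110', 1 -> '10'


Encode each number as n ones followed by a terminating 0:
  2 -> 110 (3 bits)
  8 -> 111111110 (9 bits)
  7 -> 11111110 (8 bits)
Total length = 3 + 9 + 8 = 20 bits.

Unary([2, 8, 7]) = 11011111111011111110 (20 bits)


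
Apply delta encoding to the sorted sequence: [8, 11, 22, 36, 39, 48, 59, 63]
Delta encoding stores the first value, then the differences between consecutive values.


First value: 8
Deltas:
  11 - 8 = 3
  22 - 11 = 11
  36 - 22 = 14
  39 - 36 = 3
  48 - 39 = 9
  59 - 48 = 11
  63 - 59 = 4


Delta encoded: [8, 3, 11, 14, 3, 9, 11, 4]


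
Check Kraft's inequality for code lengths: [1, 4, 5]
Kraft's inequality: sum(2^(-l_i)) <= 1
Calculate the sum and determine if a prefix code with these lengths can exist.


Sum = 2^(-1) + 2^(-4) + 2^(-5)
    = 0.5 + 0.0625 + 0.03125
    = 19/32 = 0.59375
Since 0.59375 <= 1, Kraft's inequality IS satisfied.
A prefix code with these lengths CAN exist.

Kraft sum = 0.59375. Satisfied.


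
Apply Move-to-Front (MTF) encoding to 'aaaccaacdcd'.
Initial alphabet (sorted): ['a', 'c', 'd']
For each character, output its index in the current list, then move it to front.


MTF encoding:
'a': index 0 in ['a', 'c', 'd'] -> ['a', 'c', 'd']
'a': index 0 in ['a', 'c', 'd'] -> ['a', 'c', 'd']
'a': index 0 in ['a', 'c', 'd'] -> ['a', 'c', 'd']
'c': index 1 in ['a', 'c', 'd'] -> ['c', 'a', 'd']
'c': index 0 in ['c', 'a', 'd'] -> ['c', 'a', 'd']
'a': index 1 in ['c', 'a', 'd'] -> ['a', 'c', 'd']
'a': index 0 in ['a', 'c', 'd'] -> ['a', 'c', 'd']
'c': index 1 in ['a', 'c', 'd'] -> ['c', 'a', 'd']
'd': index 2 in ['c', 'a', 'd'] -> ['d', 'c', 'a']
'c': index 1 in ['d', 'c', 'a'] -> ['c', 'd', 'a']
'd': index 1 in ['c', 'd', 'a'] -> ['d', 'c', 'a']


Output: [0, 0, 0, 1, 0, 1, 0, 1, 2, 1, 1]


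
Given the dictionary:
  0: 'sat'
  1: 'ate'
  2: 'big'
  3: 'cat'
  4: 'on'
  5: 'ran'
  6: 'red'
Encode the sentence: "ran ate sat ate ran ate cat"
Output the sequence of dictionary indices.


Look up each word in the dictionary:
  'ran' -> 5
  'ate' -> 1
  'sat' -> 0
  'ate' -> 1
  'ran' -> 5
  'ate' -> 1
  'cat' -> 3

Encoded: [5, 1, 0, 1, 5, 1, 3]


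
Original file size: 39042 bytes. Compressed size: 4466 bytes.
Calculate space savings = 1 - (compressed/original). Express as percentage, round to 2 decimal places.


ratio = compressed/original = 4466/39042 = 0.11439
savings = 1 - ratio = 1 - 0.11439 = 0.88561
as a percentage: 0.88561 * 100 = 88.56%

Space savings = 1 - 4466/39042 = 88.56%


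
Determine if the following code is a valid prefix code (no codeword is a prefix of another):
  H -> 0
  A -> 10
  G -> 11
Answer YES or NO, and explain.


Checking each pair (does one codeword prefix another?):
  H='0' vs A='10': no prefix
  H='0' vs G='11': no prefix
  A='10' vs H='0': no prefix
  A='10' vs G='11': no prefix
  G='11' vs H='0': no prefix
  G='11' vs A='10': no prefix
No violation found over all pairs.

YES -- this is a valid prefix code. No codeword is a prefix of any other codeword.


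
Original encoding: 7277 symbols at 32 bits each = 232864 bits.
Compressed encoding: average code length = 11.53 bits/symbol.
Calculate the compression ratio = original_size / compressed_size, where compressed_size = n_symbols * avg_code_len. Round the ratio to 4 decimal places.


original_size = n_symbols * orig_bits = 7277 * 32 = 232864 bits
compressed_size = n_symbols * avg_code_len = 7277 * 11.53 = 83903.81 bits
ratio = original_size / compressed_size = 232864 / 83903.81 = 2.7754

Compression ratio = 2.7754


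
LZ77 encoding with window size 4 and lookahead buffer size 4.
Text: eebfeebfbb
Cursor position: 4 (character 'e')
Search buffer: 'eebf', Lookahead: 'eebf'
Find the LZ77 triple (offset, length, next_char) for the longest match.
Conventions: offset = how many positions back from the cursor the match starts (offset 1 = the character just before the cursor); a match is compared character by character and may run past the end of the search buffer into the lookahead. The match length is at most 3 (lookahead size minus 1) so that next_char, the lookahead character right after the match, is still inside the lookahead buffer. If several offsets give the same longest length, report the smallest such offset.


Try each offset into the search buffer:
  offset=1 (pos 3, char 'f'): match length 0
  offset=2 (pos 2, char 'b'): match length 0
  offset=3 (pos 1, char 'e'): match length 1
  offset=4 (pos 0, char 'e'): match length 3
Longest match has length 3 at offset 4.
next_char = character at position 4 + 3 = 7 -> 'f'

Best match: offset=4, length=3 (matching 'eeb' starting at position 0)
LZ77 triple: (4, 3, 'f')


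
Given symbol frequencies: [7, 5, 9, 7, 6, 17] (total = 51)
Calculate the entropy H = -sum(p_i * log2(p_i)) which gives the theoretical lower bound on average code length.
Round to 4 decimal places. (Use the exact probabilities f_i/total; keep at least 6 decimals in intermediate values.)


Per-symbol terms -p_i * log2(p_i) with p_i = f_i/51:
  p = 7/51 = 0.137255: log2(p) = -2.865070, -p*log2(p) = 0.393245
  p = 5/51 = 0.098039: log2(p) = -3.350497, -p*log2(p) = 0.328480
  p = 9/51 = 0.176471: log2(p) = -2.502500, -p*log2(p) = 0.441618
  p = 7/51 = 0.137255: log2(p) = -2.865070, -p*log2(p) = 0.393245
  p = 6/51 = 0.117647: log2(p) = -3.087463, -p*log2(p) = 0.363231
  p = 17/51 = 0.333333: log2(p) = -1.584963, -p*log2(p) = 0.528321
H = 0.393245 + 0.328480 + 0.441618 + 0.393245 + 0.363231 + 0.528321 = 2.448140

H = 2.4481 bits/symbol


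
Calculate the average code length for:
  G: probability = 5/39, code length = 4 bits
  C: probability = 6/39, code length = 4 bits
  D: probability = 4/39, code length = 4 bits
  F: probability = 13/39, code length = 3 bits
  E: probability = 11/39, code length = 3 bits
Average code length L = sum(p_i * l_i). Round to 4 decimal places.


Weighted contributions p_i * l_i:
  G: (5/39) * 4 = 20/39
  C: (6/39) * 4 = 24/39
  D: (4/39) * 4 = 16/39
  F: (13/39) * 3 = 39/39
  E: (11/39) * 3 = 33/39
Sum = (20 + 24 + 16 + 39 + 33)/39 = 132/39

L = 132/39 = 3.3846 bits/symbol


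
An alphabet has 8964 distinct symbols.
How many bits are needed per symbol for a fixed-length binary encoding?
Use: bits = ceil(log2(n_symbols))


log2(8964) = 13.1299
Bracket: 2^13 = 8192 < 8964 <= 2^14 = 16384
So ceil(log2(8964)) = 14

bits = ceil(log2(8964)) = ceil(13.1299) = 14 bits


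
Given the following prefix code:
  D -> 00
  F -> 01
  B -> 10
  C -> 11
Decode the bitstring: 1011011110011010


Decoding step by step:
Bits 10 -> B
Bits 11 -> C
Bits 01 -> F
Bits 11 -> C
Bits 10 -> B
Bits 01 -> F
Bits 10 -> B
Bits 10 -> B


Decoded message: BCFCBFBB


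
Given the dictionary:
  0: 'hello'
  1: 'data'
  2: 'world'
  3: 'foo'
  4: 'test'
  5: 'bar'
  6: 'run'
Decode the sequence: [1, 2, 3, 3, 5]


Look up each index in the dictionary:
  1 -> 'data'
  2 -> 'world'
  3 -> 'foo'
  3 -> 'foo'
  5 -> 'bar'

Decoded: "data world foo foo bar"


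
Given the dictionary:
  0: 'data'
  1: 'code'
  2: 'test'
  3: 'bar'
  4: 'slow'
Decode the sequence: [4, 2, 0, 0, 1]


Look up each index in the dictionary:
  4 -> 'slow'
  2 -> 'test'
  0 -> 'data'
  0 -> 'data'
  1 -> 'code'

Decoded: "slow test data data code"


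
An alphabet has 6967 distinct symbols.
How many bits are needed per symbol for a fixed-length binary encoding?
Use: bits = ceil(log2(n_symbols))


log2(6967) = 12.7663
Bracket: 2^12 = 4096 < 6967 <= 2^13 = 8192
So ceil(log2(6967)) = 13

bits = ceil(log2(6967)) = ceil(12.7663) = 13 bits


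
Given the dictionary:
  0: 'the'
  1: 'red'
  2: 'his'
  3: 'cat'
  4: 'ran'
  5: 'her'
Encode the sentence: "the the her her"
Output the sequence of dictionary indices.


Look up each word in the dictionary:
  'the' -> 0
  'the' -> 0
  'her' -> 5
  'her' -> 5

Encoded: [0, 0, 5, 5]


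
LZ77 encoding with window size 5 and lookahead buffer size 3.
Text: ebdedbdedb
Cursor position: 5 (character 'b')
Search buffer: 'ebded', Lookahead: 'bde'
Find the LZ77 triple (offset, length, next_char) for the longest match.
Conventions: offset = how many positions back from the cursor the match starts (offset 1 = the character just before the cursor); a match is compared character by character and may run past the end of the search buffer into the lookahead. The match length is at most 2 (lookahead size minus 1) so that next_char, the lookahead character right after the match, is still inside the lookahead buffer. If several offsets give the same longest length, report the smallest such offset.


Try each offset into the search buffer:
  offset=1 (pos 4, char 'd'): match length 0
  offset=2 (pos 3, char 'e'): match length 0
  offset=3 (pos 2, char 'd'): match length 0
  offset=4 (pos 1, char 'b'): match length 2
  offset=5 (pos 0, char 'e'): match length 0
Longest match has length 2 at offset 4.
next_char = character at position 5 + 2 = 7 -> 'e'

Best match: offset=4, length=2 (matching 'bd' starting at position 1)
LZ77 triple: (4, 2, 'e')


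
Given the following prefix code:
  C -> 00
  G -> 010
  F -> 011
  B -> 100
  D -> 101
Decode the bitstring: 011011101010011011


Decoding step by step:
Bits 011 -> F
Bits 011 -> F
Bits 101 -> D
Bits 010 -> G
Bits 011 -> F
Bits 011 -> F


Decoded message: FFDGFF


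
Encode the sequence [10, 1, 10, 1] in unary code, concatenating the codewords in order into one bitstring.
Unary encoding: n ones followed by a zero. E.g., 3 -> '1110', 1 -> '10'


Encode each number as n ones followed by a terminating 0:
  10 -> 11111111110 (11 bits)
  1 -> 10 (2 bits)
  10 -> 11111111110 (11 bits)
  1 -> 10 (2 bits)
Total length = 11 + 2 + 11 + 2 = 26 bits.

Unary([10, 1, 10, 1]) = 11111111110101111111111010 (26 bits)


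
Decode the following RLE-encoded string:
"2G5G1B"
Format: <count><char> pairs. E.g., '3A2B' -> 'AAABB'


Expanding each <count><char> pair:
  2G -> 'GG'
  5G -> 'GGGGG'
  1B -> 'B'

Decoded = GGGGGGGB


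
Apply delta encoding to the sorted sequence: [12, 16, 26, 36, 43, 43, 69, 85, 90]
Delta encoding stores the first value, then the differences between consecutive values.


First value: 12
Deltas:
  16 - 12 = 4
  26 - 16 = 10
  36 - 26 = 10
  43 - 36 = 7
  43 - 43 = 0
  69 - 43 = 26
  85 - 69 = 16
  90 - 85 = 5


Delta encoded: [12, 4, 10, 10, 7, 0, 26, 16, 5]
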